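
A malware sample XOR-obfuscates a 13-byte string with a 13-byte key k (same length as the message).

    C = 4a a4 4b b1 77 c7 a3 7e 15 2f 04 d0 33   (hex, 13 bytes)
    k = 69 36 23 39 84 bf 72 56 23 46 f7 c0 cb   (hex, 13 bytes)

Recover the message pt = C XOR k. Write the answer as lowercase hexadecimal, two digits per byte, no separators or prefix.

23926888f378d1283669f310f8

 74 ⊕ 105 =  35
164 ⊕  54 = 146
 75 ⊕  35 = 104
177 ⊕  57 = 136
119 ⊕ 132 = 243
199 ⊕ 191 = 120
163 ⊕ 114 = 209
126 ⊕  86 =  40
 21 ⊕  35 =  54
 47 ⊕  70 = 105
  4 ⊕ 247 = 243
208 ⊕ 192 =  16
 51 ⊕ 203 = 248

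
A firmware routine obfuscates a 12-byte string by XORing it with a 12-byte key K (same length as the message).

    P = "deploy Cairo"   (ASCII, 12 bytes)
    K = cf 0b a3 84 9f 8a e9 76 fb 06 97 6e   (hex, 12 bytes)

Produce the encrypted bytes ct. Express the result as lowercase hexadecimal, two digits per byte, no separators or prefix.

ab6ed3e8f0f3c9359a6fe501

01100100 XOR 11001111 = 10101011
01100101 XOR 00001011 = 01101110
01110000 XOR 10100011 = 11010011
01101100 XOR 10000100 = 11101000
01101111 XOR 10011111 = 11110000
01111001 XOR 10001010 = 11110011
00100000 XOR 11101001 = 11001001
01000011 XOR 01110110 = 00110101
01100001 XOR 11111011 = 10011010
01101001 XOR 00000110 = 01101111
01110010 XOR 10010111 = 11100101
01101111 XOR 01101110 = 00000001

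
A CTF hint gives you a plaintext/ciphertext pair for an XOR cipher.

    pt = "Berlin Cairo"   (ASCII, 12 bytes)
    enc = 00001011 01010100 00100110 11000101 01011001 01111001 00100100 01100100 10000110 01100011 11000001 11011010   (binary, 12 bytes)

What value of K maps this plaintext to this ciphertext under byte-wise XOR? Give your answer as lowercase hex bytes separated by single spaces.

49 31 54 a9 30 17 04 27 e7 0a b3 b5

Since enc = pt ⊕ K, XORing both sides with pt gives K = pt ⊕ enc.
01000010 ^ 00001011 = 01001001
01100101 ^ 01010100 = 00110001
01110010 ^ 00100110 = 01010100
01101100 ^ 11000101 = 10101001
01101001 ^ 01011001 = 00110000
01101110 ^ 01111001 = 00010111
00100000 ^ 00100100 = 00000100
01000011 ^ 01100100 = 00100111
01100001 ^ 10000110 = 11100111
01101001 ^ 01100011 = 00001010
01110010 ^ 11000001 = 10110011
01101111 ^ 11011010 = 10110101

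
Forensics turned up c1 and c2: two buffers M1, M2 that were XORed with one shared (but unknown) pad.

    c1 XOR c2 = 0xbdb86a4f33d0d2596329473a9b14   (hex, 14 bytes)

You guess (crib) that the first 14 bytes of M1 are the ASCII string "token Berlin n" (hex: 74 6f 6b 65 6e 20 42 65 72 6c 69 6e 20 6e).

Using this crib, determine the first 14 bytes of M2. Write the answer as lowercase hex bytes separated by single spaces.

c9 d7 01 2a 5d f0 90 3c 11 45 2e 54 bb 7a

Since c1 ⊕ c2 = M1 ⊕ M2, XORing with the guessed M1 bytes yields the corresponding M2 bytes: M2 = (c1 ⊕ c2) ⊕ M1.
byte 0: 189 ⊕ 116 = 201
byte 1: 184 ⊕ 111 = 215
byte 2: 106 ⊕ 107 =   1
byte 3:  79 ⊕ 101 =  42
byte 4:  51 ⊕ 110 =  93
byte 5: 208 ⊕  32 = 240
byte 6: 210 ⊕  66 = 144
byte 7:  89 ⊕ 101 =  60
byte 8:  99 ⊕ 114 =  17
byte 9:  41 ⊕ 108 =  69
byte 10:  71 ⊕ 105 =  46
byte 11:  58 ⊕ 110 =  84
byte 12: 155 ⊕  32 = 187
byte 13:  20 ⊕ 110 = 122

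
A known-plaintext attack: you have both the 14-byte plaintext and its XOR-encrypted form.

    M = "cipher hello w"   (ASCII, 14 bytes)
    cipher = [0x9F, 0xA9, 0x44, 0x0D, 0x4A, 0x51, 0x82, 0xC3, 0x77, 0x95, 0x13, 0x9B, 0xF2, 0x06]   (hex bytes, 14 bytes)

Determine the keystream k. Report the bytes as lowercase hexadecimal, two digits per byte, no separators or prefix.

fcc034652f23a2ab12f97ff4d271

Since cipher = M ⊕ k, XORing both sides with M gives k = M ⊕ cipher.
byte 0: 63 xor 9f = fc
byte 1: 69 xor a9 = c0
byte 2: 70 xor 44 = 34
byte 3: 68 xor 0d = 65
byte 4: 65 xor 4a = 2f
byte 5: 72 xor 51 = 23
byte 6: 20 xor 82 = a2
byte 7: 68 xor c3 = ab
byte 8: 65 xor 77 = 12
byte 9: 6c xor 95 = f9
byte 10: 6c xor 13 = 7f
byte 11: 6f xor 9b = f4
byte 12: 20 xor f2 = d2
byte 13: 77 xor 06 = 71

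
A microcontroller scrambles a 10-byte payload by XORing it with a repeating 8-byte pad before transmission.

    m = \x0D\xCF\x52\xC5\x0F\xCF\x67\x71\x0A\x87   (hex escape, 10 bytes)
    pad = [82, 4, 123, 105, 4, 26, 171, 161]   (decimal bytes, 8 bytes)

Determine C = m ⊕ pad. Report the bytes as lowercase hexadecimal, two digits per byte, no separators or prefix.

The 8-byte key repeats, so the effective keystream is 52 04 7b 69 04 1a ab a1 52 04.
byte 0: 0d xor 52 = 5f
byte 1: cf xor 04 = cb
byte 2: 52 xor 7b = 29
byte 3: c5 xor 69 = ac
byte 4: 0f xor 04 = 0b
byte 5: cf xor 1a = d5
byte 6: 67 xor ab = cc
byte 7: 71 xor a1 = d0
byte 8: 0a xor 52 = 58
byte 9: 87 xor 04 = 83

5fcb29ac0bd5ccd05883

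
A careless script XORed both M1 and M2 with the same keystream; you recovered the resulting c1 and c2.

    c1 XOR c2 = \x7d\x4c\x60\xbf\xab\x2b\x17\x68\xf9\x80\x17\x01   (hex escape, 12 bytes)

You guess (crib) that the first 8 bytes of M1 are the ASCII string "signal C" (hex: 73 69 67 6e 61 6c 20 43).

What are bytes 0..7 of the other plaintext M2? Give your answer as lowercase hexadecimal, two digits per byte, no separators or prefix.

0e2507d1ca47372b

Since c1 ⊕ c2 = M1 ⊕ M2, XORing with the guessed M1 bytes yields the corresponding M2 bytes: M2 = (c1 ⊕ c2) ⊕ M1.
125 ^ 115 =  14
 76 ^ 105 =  37
 96 ^ 103 =   7
191 ^ 110 = 209
171 ^  97 = 202
 43 ^ 108 =  71
 23 ^  32 =  55
104 ^  67 =  43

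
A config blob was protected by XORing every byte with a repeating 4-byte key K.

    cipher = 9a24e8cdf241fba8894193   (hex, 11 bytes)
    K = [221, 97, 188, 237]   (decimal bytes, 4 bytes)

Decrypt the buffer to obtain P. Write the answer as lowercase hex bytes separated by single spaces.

The 4-byte key repeats, so the effective keystream is dd 61 bc ed dd 61 bc ed dd 61 bc.
byte 0: 10011010 xor 11011101 = 01000111
byte 1: 00100100 xor 01100001 = 01000101
byte 2: 11101000 xor 10111100 = 01010100
byte 3: 11001101 xor 11101101 = 00100000
byte 4: 11110010 xor 11011101 = 00101111
byte 5: 01000001 xor 01100001 = 00100000
byte 6: 11111011 xor 10111100 = 01000111
byte 7: 10101000 xor 11101101 = 01000101
byte 8: 10001001 xor 11011101 = 01010100
byte 9: 01000001 xor 01100001 = 00100000
byte 10: 10010011 xor 10111100 = 00101111

47 45 54 20 2f 20 47 45 54 20 2f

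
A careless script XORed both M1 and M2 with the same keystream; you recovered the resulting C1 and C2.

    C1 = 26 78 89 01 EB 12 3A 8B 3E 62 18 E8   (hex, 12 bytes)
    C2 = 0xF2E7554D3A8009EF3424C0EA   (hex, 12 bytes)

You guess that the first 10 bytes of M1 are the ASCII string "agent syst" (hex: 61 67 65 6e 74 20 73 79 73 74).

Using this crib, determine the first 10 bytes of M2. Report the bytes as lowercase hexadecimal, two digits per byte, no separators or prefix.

First, C1 ⊕ C2 = (M1 ⊕ K) ⊕ (M2 ⊕ K) = M1 ⊕ M2, so the key drops out. Then M2 = (M1 ⊕ M2) ⊕ M1 over the first 10 bytes.
byte 0: (26 xor f2) xor 61 = d4 xor 61 = b5
byte 1: (78 xor e7) xor 67 = 9f xor 67 = f8
byte 2: (89 xor 55) xor 65 = dc xor 65 = b9
byte 3: (01 xor 4d) xor 6e = 4c xor 6e = 22
byte 4: (eb xor 3a) xor 74 = d1 xor 74 = a5
byte 5: (12 xor 80) xor 20 = 92 xor 20 = b2
byte 6: (3a xor 09) xor 73 = 33 xor 73 = 40
byte 7: (8b xor ef) xor 79 = 64 xor 79 = 1d
byte 8: (3e xor 34) xor 73 = 0a xor 73 = 79
byte 9: (62 xor 24) xor 74 = 46 xor 74 = 32

b5f8b922a5b2401d7932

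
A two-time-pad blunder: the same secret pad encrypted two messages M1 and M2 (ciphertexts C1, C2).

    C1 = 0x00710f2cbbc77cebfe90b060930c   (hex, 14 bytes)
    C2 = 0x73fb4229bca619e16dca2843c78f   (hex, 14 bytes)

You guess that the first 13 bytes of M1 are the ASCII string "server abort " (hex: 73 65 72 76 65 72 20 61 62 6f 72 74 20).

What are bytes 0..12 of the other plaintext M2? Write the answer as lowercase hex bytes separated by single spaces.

First, C1 ⊕ C2 = (M1 ⊕ K) ⊕ (M2 ⊕ K) = M1 ⊕ M2, so the key drops out. Then M2 = (M1 ⊕ M2) ⊕ M1 over the first 13 bytes.
byte 0: (00 ⊕ 73) ⊕ 73 = 73 ⊕ 73 = 00
byte 1: (71 ⊕ fb) ⊕ 65 = 8a ⊕ 65 = ef
byte 2: (0f ⊕ 42) ⊕ 72 = 4d ⊕ 72 = 3f
byte 3: (2c ⊕ 29) ⊕ 76 = 05 ⊕ 76 = 73
byte 4: (bb ⊕ bc) ⊕ 65 = 07 ⊕ 65 = 62
byte 5: (c7 ⊕ a6) ⊕ 72 = 61 ⊕ 72 = 13
byte 6: (7c ⊕ 19) ⊕ 20 = 65 ⊕ 20 = 45
byte 7: (eb ⊕ e1) ⊕ 61 = 0a ⊕ 61 = 6b
byte 8: (fe ⊕ 6d) ⊕ 62 = 93 ⊕ 62 = f1
byte 9: (90 ⊕ ca) ⊕ 6f = 5a ⊕ 6f = 35
byte 10: (b0 ⊕ 28) ⊕ 72 = 98 ⊕ 72 = ea
byte 11: (60 ⊕ 43) ⊕ 74 = 23 ⊕ 74 = 57
byte 12: (93 ⊕ c7) ⊕ 20 = 54 ⊕ 20 = 74

00 ef 3f 73 62 13 45 6b f1 35 ea 57 74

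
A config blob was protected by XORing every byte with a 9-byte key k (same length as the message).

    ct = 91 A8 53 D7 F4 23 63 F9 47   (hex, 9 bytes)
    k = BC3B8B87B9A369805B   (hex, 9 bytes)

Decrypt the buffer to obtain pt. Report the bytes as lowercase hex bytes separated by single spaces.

XOR is its own inverse, so applying the key byte-wise gives the result directly.
byte 0: 10010001 ^ 10111100 = 00101101
byte 1: 10101000 ^ 00111011 = 10010011
byte 2: 01010011 ^ 10001011 = 11011000
byte 3: 11010111 ^ 10000111 = 01010000
byte 4: 11110100 ^ 10111001 = 01001101
byte 5: 00100011 ^ 10100011 = 10000000
byte 6: 01100011 ^ 01101001 = 00001010
byte 7: 11111001 ^ 10000000 = 01111001
byte 8: 01000111 ^ 01011011 = 00011100

2d 93 d8 50 4d 80 0a 79 1c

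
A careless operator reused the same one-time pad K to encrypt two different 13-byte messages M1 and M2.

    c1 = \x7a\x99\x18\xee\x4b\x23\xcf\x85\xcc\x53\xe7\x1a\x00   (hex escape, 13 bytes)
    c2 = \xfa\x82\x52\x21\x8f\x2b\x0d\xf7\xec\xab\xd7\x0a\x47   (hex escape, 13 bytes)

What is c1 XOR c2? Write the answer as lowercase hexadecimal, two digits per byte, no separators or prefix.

c1 ⊕ c2 = (M1 ⊕ K) ⊕ (M2 ⊕ K) = M1 ⊕ M2 — the shared key cancels under XOR.
122 ^ 250 = 128
153 ^ 130 =  27
 24 ^  82 =  74
238 ^  33 = 207
 75 ^ 143 = 196
 35 ^  43 =   8
207 ^  13 = 194
133 ^ 247 = 114
204 ^ 236 =  32
 83 ^ 171 = 248
231 ^ 215 =  48
 26 ^  10 =  16
  0 ^  71 =  71

801b4acfc408c27220f8301047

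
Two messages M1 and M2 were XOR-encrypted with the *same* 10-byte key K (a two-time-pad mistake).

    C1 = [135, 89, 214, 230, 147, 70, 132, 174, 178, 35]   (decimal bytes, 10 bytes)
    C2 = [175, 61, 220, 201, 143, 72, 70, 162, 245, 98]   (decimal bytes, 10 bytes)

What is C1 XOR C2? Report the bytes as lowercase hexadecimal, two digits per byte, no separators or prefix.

28640a2f1c0ec20c4741

C1 ⊕ C2 = (M1 ⊕ K) ⊕ (M2 ⊕ K) = M1 ⊕ M2 — the shared key cancels under XOR.
87 ^ af = 28
59 ^ 3d = 64
d6 ^ dc = 0a
e6 ^ c9 = 2f
93 ^ 8f = 1c
46 ^ 48 = 0e
84 ^ 46 = c2
ae ^ a2 = 0c
b2 ^ f5 = 47
23 ^ 62 = 41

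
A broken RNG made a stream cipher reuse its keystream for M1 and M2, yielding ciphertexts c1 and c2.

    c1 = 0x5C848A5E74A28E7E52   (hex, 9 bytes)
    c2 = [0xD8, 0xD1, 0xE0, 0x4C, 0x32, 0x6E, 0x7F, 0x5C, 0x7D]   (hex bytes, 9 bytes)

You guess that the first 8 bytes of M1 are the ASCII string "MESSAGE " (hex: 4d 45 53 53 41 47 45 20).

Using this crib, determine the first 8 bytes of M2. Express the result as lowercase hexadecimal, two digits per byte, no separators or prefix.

First, c1 ⊕ c2 = (M1 ⊕ K) ⊕ (M2 ⊕ K) = M1 ⊕ M2, so the key drops out. Then M2 = (M1 ⊕ M2) ⊕ M1 over the first 8 bytes.
byte 0: (5c ^ d8) ^ 4d = 84 ^ 4d = c9
byte 1: (84 ^ d1) ^ 45 = 55 ^ 45 = 10
byte 2: (8a ^ e0) ^ 53 = 6a ^ 53 = 39
byte 3: (5e ^ 4c) ^ 53 = 12 ^ 53 = 41
byte 4: (74 ^ 32) ^ 41 = 46 ^ 41 = 07
byte 5: (a2 ^ 6e) ^ 47 = cc ^ 47 = 8b
byte 6: (8e ^ 7f) ^ 45 = f1 ^ 45 = b4
byte 7: (7e ^ 5c) ^ 20 = 22 ^ 20 = 02

c9103941078bb402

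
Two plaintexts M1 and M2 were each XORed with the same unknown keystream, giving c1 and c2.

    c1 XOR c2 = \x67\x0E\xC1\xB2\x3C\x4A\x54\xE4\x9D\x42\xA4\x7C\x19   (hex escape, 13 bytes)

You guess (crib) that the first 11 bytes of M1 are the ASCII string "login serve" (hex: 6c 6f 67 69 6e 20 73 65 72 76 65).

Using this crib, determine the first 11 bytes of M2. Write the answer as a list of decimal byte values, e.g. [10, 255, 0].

[11, 97, 166, 219, 82, 106, 39, 129, 239, 52, 193]

Since c1 ⊕ c2 = M1 ⊕ M2, XORing with the guessed M1 bytes yields the corresponding M2 bytes: M2 = (c1 ⊕ c2) ⊕ M1.
67 XOR 6c = 0b
0e XOR 6f = 61
c1 XOR 67 = a6
b2 XOR 69 = db
3c XOR 6e = 52
4a XOR 20 = 6a
54 XOR 73 = 27
e4 XOR 65 = 81
9d XOR 72 = ef
42 XOR 76 = 34
a4 XOR 65 = c1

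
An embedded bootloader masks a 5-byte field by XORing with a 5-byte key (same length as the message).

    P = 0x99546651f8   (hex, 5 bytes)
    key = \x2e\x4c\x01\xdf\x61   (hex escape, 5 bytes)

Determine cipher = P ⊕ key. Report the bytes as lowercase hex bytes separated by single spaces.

XOR is its own inverse, so applying the key byte-wise gives the result directly.
99 XOR 2e = b7
54 XOR 4c = 18
66 XOR 01 = 67
51 XOR df = 8e
f8 XOR 61 = 99

b7 18 67 8e 99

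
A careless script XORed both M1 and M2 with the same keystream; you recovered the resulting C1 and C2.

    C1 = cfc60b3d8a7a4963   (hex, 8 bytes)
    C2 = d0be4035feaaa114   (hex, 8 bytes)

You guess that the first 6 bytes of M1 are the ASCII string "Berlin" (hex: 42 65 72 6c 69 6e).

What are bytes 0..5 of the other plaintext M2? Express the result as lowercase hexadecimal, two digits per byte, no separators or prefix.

5d1d39641dbe

First, C1 ⊕ C2 = (M1 ⊕ K) ⊕ (M2 ⊕ K) = M1 ⊕ M2, so the key drops out. Then M2 = (M1 ⊕ M2) ⊕ M1 over the first 6 bytes.
byte 0: (cf ⊕ d0) ⊕ 42 = 1f ⊕ 42 = 5d
byte 1: (c6 ⊕ be) ⊕ 65 = 78 ⊕ 65 = 1d
byte 2: (0b ⊕ 40) ⊕ 72 = 4b ⊕ 72 = 39
byte 3: (3d ⊕ 35) ⊕ 6c = 08 ⊕ 6c = 64
byte 4: (8a ⊕ fe) ⊕ 69 = 74 ⊕ 69 = 1d
byte 5: (7a ⊕ aa) ⊕ 6e = d0 ⊕ 6e = be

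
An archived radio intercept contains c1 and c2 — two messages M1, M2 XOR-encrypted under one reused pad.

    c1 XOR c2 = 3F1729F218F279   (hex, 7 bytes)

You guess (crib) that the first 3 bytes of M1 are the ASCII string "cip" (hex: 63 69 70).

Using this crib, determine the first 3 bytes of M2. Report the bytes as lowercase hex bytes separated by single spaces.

Since c1 ⊕ c2 = M1 ⊕ M2, XORing with the guessed M1 bytes yields the corresponding M2 bytes: M2 = (c1 ⊕ c2) ⊕ M1.
byte 0: 3f XOR 63 = 5c
byte 1: 17 XOR 69 = 7e
byte 2: 29 XOR 70 = 59

5c 7e 59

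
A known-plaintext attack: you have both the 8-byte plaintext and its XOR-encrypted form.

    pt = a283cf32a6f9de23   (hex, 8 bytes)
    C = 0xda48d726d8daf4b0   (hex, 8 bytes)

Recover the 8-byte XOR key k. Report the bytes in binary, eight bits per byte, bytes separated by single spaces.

01111000 11001011 00011000 00010100 01111110 00100011 00101010 10010011

Since C = pt ⊕ k, XORing both sides with pt gives k = pt ⊕ C.
byte 0: a2 ^ da = 78
byte 1: 83 ^ 48 = cb
byte 2: cf ^ d7 = 18
byte 3: 32 ^ 26 = 14
byte 4: a6 ^ d8 = 7e
byte 5: f9 ^ da = 23
byte 6: de ^ f4 = 2a
byte 7: 23 ^ b0 = 93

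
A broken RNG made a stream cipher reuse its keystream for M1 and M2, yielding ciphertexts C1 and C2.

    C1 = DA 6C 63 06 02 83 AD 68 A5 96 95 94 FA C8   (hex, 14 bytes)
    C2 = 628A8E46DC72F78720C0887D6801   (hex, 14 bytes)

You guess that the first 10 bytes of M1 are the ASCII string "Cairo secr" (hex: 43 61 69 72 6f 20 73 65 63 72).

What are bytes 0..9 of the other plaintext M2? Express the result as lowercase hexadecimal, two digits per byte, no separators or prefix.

fb878432b1d1298ae624

First, C1 ⊕ C2 = (M1 ⊕ K) ⊕ (M2 ⊕ K) = M1 ⊕ M2, so the key drops out. Then M2 = (M1 ⊕ M2) ⊕ M1 over the first 10 bytes.
byte 0: (da XOR 62) XOR 43 = b8 XOR 43 = fb
byte 1: (6c XOR 8a) XOR 61 = e6 XOR 61 = 87
byte 2: (63 XOR 8e) XOR 69 = ed XOR 69 = 84
byte 3: (06 XOR 46) XOR 72 = 40 XOR 72 = 32
byte 4: (02 XOR dc) XOR 6f = de XOR 6f = b1
byte 5: (83 XOR 72) XOR 20 = f1 XOR 20 = d1
byte 6: (ad XOR f7) XOR 73 = 5a XOR 73 = 29
byte 7: (68 XOR 87) XOR 65 = ef XOR 65 = 8a
byte 8: (a5 XOR 20) XOR 63 = 85 XOR 63 = e6
byte 9: (96 XOR c0) XOR 72 = 56 XOR 72 = 24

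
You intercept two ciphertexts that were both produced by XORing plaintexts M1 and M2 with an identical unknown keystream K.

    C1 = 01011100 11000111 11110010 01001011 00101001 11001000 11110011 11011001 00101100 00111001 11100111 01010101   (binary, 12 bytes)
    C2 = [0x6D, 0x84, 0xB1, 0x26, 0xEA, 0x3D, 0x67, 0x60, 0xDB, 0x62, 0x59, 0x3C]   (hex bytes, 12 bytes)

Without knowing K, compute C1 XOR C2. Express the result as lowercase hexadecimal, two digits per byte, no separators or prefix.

C1 ⊕ C2 = (M1 ⊕ K) ⊕ (M2 ⊕ K) = M1 ⊕ M2 — the shared key cancels under XOR.
5c XOR 6d = 31
c7 XOR 84 = 43
f2 XOR b1 = 43
4b XOR 26 = 6d
29 XOR ea = c3
c8 XOR 3d = f5
f3 XOR 67 = 94
d9 XOR 60 = b9
2c XOR db = f7
39 XOR 62 = 5b
e7 XOR 59 = be
55 XOR 3c = 69

3143436dc3f594b9f75bbe69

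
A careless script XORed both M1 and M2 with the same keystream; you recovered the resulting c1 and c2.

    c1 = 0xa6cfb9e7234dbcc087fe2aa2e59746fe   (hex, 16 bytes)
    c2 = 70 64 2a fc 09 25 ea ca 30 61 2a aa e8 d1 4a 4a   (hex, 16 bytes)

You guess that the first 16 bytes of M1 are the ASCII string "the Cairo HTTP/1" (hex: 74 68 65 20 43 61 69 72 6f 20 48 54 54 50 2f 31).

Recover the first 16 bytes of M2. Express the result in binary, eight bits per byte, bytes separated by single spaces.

First, c1 ⊕ c2 = (M1 ⊕ K) ⊕ (M2 ⊕ K) = M1 ⊕ M2, so the key drops out. Then M2 = (M1 ⊕ M2) ⊕ M1 over the first 16 bytes.
byte 0: (a6 ^ 70) ^ 74 = d6 ^ 74 = a2
byte 1: (cf ^ 64) ^ 68 = ab ^ 68 = c3
byte 2: (b9 ^ 2a) ^ 65 = 93 ^ 65 = f6
byte 3: (e7 ^ fc) ^ 20 = 1b ^ 20 = 3b
byte 4: (23 ^ 09) ^ 43 = 2a ^ 43 = 69
byte 5: (4d ^ 25) ^ 61 = 68 ^ 61 = 09
byte 6: (bc ^ ea) ^ 69 = 56 ^ 69 = 3f
byte 7: (c0 ^ ca) ^ 72 = 0a ^ 72 = 78
byte 8: (87 ^ 30) ^ 6f = b7 ^ 6f = d8
byte 9: (fe ^ 61) ^ 20 = 9f ^ 20 = bf
byte 10: (2a ^ 2a) ^ 48 = 00 ^ 48 = 48
byte 11: (a2 ^ aa) ^ 54 = 08 ^ 54 = 5c
byte 12: (e5 ^ e8) ^ 54 = 0d ^ 54 = 59
byte 13: (97 ^ d1) ^ 50 = 46 ^ 50 = 16
byte 14: (46 ^ 4a) ^ 2f = 0c ^ 2f = 23
byte 15: (fe ^ 4a) ^ 31 = b4 ^ 31 = 85

10100010 11000011 11110110 00111011 01101001 00001001 00111111 01111000 11011000 10111111 01001000 01011100 01011001 00010110 00100011 10000101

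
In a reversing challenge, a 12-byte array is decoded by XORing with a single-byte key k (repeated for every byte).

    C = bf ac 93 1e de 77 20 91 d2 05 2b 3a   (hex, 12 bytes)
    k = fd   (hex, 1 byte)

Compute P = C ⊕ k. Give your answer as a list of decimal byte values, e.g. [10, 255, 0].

[66, 81, 110, 227, 35, 138, 221, 108, 47, 248, 214, 199]

The 1-byte key repeats, so the effective keystream is fd fd fd fd fd fd fd fd fd fd fd fd.
byte 0: bf ⊕ fd = 42
byte 1: ac ⊕ fd = 51
byte 2: 93 ⊕ fd = 6e
byte 3: 1e ⊕ fd = e3
byte 4: de ⊕ fd = 23
byte 5: 77 ⊕ fd = 8a
byte 6: 20 ⊕ fd = dd
byte 7: 91 ⊕ fd = 6c
byte 8: d2 ⊕ fd = 2f
byte 9: 05 ⊕ fd = f8
byte 10: 2b ⊕ fd = d6
byte 11: 3a ⊕ fd = c7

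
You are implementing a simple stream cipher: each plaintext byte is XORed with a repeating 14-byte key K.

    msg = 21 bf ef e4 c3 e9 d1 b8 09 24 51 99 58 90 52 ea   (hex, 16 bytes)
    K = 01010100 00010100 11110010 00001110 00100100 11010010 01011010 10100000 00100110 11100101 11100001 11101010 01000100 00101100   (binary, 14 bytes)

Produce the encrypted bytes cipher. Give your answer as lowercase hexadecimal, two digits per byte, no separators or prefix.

The 14-byte key repeats, so the effective keystream is 54 14 f2 0e 24 d2 5a a0 26 e5 e1 ea 44 2c 54 14.
byte 0: 00100001 XOR 01010100 = 01110101
byte 1: 10111111 XOR 00010100 = 10101011
byte 2: 11101111 XOR 11110010 = 00011101
byte 3: 11100100 XOR 00001110 = 11101010
byte 4: 11000011 XOR 00100100 = 11100111
byte 5: 11101001 XOR 11010010 = 00111011
byte 6: 11010001 XOR 01011010 = 10001011
byte 7: 10111000 XOR 10100000 = 00011000
byte 8: 00001001 XOR 00100110 = 00101111
byte 9: 00100100 XOR 11100101 = 11000001
byte 10: 01010001 XOR 11100001 = 10110000
byte 11: 10011001 XOR 11101010 = 01110011
byte 12: 01011000 XOR 01000100 = 00011100
byte 13: 10010000 XOR 00101100 = 10111100
byte 14: 01010010 XOR 01010100 = 00000110
byte 15: 11101010 XOR 00010100 = 11111110

75ab1deae73b8b182fc1b0731cbc06fe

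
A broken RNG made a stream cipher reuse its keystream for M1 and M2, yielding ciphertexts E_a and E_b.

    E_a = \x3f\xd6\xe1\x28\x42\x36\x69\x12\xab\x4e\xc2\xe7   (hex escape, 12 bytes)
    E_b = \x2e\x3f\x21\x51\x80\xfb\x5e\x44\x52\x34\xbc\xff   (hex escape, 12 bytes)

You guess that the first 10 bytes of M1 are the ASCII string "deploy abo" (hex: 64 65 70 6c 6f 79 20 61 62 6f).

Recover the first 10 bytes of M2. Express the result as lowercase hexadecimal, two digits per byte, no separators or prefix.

First, E_a ⊕ E_b = (M1 ⊕ K) ⊕ (M2 ⊕ K) = M1 ⊕ M2, so the key drops out. Then M2 = (M1 ⊕ M2) ⊕ M1 over the first 10 bytes.
byte 0: (3f ⊕ 2e) ⊕ 64 = 11 ⊕ 64 = 75
byte 1: (d6 ⊕ 3f) ⊕ 65 = e9 ⊕ 65 = 8c
byte 2: (e1 ⊕ 21) ⊕ 70 = c0 ⊕ 70 = b0
byte 3: (28 ⊕ 51) ⊕ 6c = 79 ⊕ 6c = 15
byte 4: (42 ⊕ 80) ⊕ 6f = c2 ⊕ 6f = ad
byte 5: (36 ⊕ fb) ⊕ 79 = cd ⊕ 79 = b4
byte 6: (69 ⊕ 5e) ⊕ 20 = 37 ⊕ 20 = 17
byte 7: (12 ⊕ 44) ⊕ 61 = 56 ⊕ 61 = 37
byte 8: (ab ⊕ 52) ⊕ 62 = f9 ⊕ 62 = 9b
byte 9: (4e ⊕ 34) ⊕ 6f = 7a ⊕ 6f = 15

758cb015adb417379b15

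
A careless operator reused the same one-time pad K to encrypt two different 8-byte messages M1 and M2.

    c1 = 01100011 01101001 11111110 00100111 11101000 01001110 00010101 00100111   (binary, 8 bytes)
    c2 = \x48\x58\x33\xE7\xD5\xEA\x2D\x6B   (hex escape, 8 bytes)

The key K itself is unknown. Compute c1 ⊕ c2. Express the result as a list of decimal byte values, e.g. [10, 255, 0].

[43, 49, 205, 192, 61, 164, 56, 76]

c1 ⊕ c2 = (M1 ⊕ K) ⊕ (M2 ⊕ K) = M1 ⊕ M2 — the shared key cancels under XOR.
63 ⊕ 48 = 2b
69 ⊕ 58 = 31
fe ⊕ 33 = cd
27 ⊕ e7 = c0
e8 ⊕ d5 = 3d
4e ⊕ ea = a4
15 ⊕ 2d = 38
27 ⊕ 6b = 4c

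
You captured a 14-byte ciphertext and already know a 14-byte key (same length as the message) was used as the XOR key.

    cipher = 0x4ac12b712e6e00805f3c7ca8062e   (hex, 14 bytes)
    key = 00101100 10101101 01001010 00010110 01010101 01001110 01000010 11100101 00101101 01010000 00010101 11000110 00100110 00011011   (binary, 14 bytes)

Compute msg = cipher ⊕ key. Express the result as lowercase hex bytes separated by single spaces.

66 6c 61 67 7b 20 42 65 72 6c 69 6e 20 35

XOR is its own inverse, so applying the key byte-wise gives the result directly.
 74 xor  44 = 102
193 xor 173 = 108
 43 xor  74 =  97
113 xor  22 = 103
 46 xor  85 = 123
110 xor  78 =  32
  0 xor  66 =  66
128 xor 229 = 101
 95 xor  45 = 114
 60 xor  80 = 108
124 xor  21 = 105
168 xor 198 = 110
  6 xor  38 =  32
 46 xor  27 =  53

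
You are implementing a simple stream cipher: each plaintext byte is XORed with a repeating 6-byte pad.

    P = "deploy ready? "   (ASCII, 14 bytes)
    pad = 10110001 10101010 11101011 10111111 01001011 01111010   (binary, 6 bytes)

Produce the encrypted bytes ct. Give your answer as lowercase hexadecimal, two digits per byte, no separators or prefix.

The 6-byte key repeats, so the effective keystream is b1 aa eb bf 4b 7a b1 aa eb bf 4b 7a b1 aa.
byte 0: 100 xor 177 = 213
byte 1: 101 xor 170 = 207
byte 2: 112 xor 235 = 155
byte 3: 108 xor 191 = 211
byte 4: 111 xor  75 =  36
byte 5: 121 xor 122 =   3
byte 6:  32 xor 177 = 145
byte 7: 114 xor 170 = 216
byte 8: 101 xor 235 = 142
byte 9:  97 xor 191 = 222
byte 10: 100 xor  75 =  47
byte 11: 121 xor 122 =   3
byte 12:  63 xor 177 = 142
byte 13:  32 xor 170 = 138

d5cf9bd3240391d88ede2f038e8a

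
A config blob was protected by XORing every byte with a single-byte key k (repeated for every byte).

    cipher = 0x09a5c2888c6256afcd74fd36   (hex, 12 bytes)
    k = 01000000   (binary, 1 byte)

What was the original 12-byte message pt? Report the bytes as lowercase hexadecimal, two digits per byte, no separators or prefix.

49e582c8cc2216ef8d34bd76

The 1-byte key repeats, so the effective keystream is 40 40 40 40 40 40 40 40 40 40 40 40.
byte 0: 00001001 XOR 01000000 = 01001001
byte 1: 10100101 XOR 01000000 = 11100101
byte 2: 11000010 XOR 01000000 = 10000010
byte 3: 10001000 XOR 01000000 = 11001000
byte 4: 10001100 XOR 01000000 = 11001100
byte 5: 01100010 XOR 01000000 = 00100010
byte 6: 01010110 XOR 01000000 = 00010110
byte 7: 10101111 XOR 01000000 = 11101111
byte 8: 11001101 XOR 01000000 = 10001101
byte 9: 01110100 XOR 01000000 = 00110100
byte 10: 11111101 XOR 01000000 = 10111101
byte 11: 00110110 XOR 01000000 = 01110110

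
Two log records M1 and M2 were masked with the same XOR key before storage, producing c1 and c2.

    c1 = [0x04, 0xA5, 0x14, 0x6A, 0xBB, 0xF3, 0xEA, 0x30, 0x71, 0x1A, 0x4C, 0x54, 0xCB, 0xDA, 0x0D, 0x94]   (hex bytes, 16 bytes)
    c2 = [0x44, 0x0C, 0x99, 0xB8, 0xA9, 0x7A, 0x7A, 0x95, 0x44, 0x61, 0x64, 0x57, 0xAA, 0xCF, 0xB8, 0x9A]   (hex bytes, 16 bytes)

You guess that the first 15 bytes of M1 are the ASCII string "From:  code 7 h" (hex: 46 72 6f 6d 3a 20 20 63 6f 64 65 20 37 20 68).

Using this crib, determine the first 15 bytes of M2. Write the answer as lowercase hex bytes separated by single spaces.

06 db e2 bf 28 a9 b0 c6 5a 1f 4d 23 56 35 dd

First, c1 ⊕ c2 = (M1 ⊕ K) ⊕ (M2 ⊕ K) = M1 ⊕ M2, so the key drops out. Then M2 = (M1 ⊕ M2) ⊕ M1 over the first 15 bytes.
byte 0: (04 ^ 44) ^ 46 = 40 ^ 46 = 06
byte 1: (a5 ^ 0c) ^ 72 = a9 ^ 72 = db
byte 2: (14 ^ 99) ^ 6f = 8d ^ 6f = e2
byte 3: (6a ^ b8) ^ 6d = d2 ^ 6d = bf
byte 4: (bb ^ a9) ^ 3a = 12 ^ 3a = 28
byte 5: (f3 ^ 7a) ^ 20 = 89 ^ 20 = a9
byte 6: (ea ^ 7a) ^ 20 = 90 ^ 20 = b0
byte 7: (30 ^ 95) ^ 63 = a5 ^ 63 = c6
byte 8: (71 ^ 44) ^ 6f = 35 ^ 6f = 5a
byte 9: (1a ^ 61) ^ 64 = 7b ^ 64 = 1f
byte 10: (4c ^ 64) ^ 65 = 28 ^ 65 = 4d
byte 11: (54 ^ 57) ^ 20 = 03 ^ 20 = 23
byte 12: (cb ^ aa) ^ 37 = 61 ^ 37 = 56
byte 13: (da ^ cf) ^ 20 = 15 ^ 20 = 35
byte 14: (0d ^ b8) ^ 68 = b5 ^ 68 = dd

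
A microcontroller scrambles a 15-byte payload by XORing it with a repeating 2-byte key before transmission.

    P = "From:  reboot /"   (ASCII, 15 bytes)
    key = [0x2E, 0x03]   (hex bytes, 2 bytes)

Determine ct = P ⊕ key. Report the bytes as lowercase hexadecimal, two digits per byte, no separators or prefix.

6871416e14230e714b61416c5a2301

The 2-byte key repeats, so the effective keystream is 2e 03 2e 03 2e 03 2e 03 2e 03 2e 03 2e 03 2e.
byte 0: 01000110 ^ 00101110 = 01101000
byte 1: 01110010 ^ 00000011 = 01110001
byte 2: 01101111 ^ 00101110 = 01000001
byte 3: 01101101 ^ 00000011 = 01101110
byte 4: 00111010 ^ 00101110 = 00010100
byte 5: 00100000 ^ 00000011 = 00100011
byte 6: 00100000 ^ 00101110 = 00001110
byte 7: 01110010 ^ 00000011 = 01110001
byte 8: 01100101 ^ 00101110 = 01001011
byte 9: 01100010 ^ 00000011 = 01100001
byte 10: 01101111 ^ 00101110 = 01000001
byte 11: 01101111 ^ 00000011 = 01101100
byte 12: 01110100 ^ 00101110 = 01011010
byte 13: 00100000 ^ 00000011 = 00100011
byte 14: 00101111 ^ 00101110 = 00000001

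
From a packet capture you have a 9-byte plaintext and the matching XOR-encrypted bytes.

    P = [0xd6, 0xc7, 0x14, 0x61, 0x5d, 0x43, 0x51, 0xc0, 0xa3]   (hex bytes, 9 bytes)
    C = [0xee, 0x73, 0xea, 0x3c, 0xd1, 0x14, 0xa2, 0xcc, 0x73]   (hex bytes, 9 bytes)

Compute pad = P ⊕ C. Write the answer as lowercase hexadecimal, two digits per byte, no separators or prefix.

38b4fe5d8c57f30cd0

Since C = P ⊕ pad, XORing both sides with P gives pad = P ⊕ C.
byte 0: d6 xor ee = 38
byte 1: c7 xor 73 = b4
byte 2: 14 xor ea = fe
byte 3: 61 xor 3c = 5d
byte 4: 5d xor d1 = 8c
byte 5: 43 xor 14 = 57
byte 6: 51 xor a2 = f3
byte 7: c0 xor cc = 0c
byte 8: a3 xor 73 = d0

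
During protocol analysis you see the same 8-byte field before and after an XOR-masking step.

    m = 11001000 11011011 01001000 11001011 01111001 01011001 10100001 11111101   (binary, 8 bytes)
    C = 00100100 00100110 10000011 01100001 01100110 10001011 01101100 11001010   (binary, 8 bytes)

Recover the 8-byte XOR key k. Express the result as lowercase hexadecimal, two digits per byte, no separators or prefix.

ecfdcbaa1fd2cd37

Since C = m ⊕ k, XORing both sides with m gives k = m ⊕ C.
11001000 XOR 00100100 = 11101100
11011011 XOR 00100110 = 11111101
01001000 XOR 10000011 = 11001011
11001011 XOR 01100001 = 10101010
01111001 XOR 01100110 = 00011111
01011001 XOR 10001011 = 11010010
10100001 XOR 01101100 = 11001101
11111101 XOR 11001010 = 00110111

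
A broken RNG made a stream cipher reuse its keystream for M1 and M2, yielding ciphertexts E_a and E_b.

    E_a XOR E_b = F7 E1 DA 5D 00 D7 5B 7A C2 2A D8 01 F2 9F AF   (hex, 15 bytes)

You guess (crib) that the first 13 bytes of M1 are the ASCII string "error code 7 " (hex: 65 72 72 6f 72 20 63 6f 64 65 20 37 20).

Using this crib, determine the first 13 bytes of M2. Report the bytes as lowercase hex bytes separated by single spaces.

Since E_a ⊕ E_b = M1 ⊕ M2, XORing with the guessed M1 bytes yields the corresponding M2 bytes: M2 = (E_a ⊕ E_b) ⊕ M1.
f7 ⊕ 65 = 92
e1 ⊕ 72 = 93
da ⊕ 72 = a8
5d ⊕ 6f = 32
00 ⊕ 72 = 72
d7 ⊕ 20 = f7
5b ⊕ 63 = 38
7a ⊕ 6f = 15
c2 ⊕ 64 = a6
2a ⊕ 65 = 4f
d8 ⊕ 20 = f8
01 ⊕ 37 = 36
f2 ⊕ 20 = d2

92 93 a8 32 72 f7 38 15 a6 4f f8 36 d2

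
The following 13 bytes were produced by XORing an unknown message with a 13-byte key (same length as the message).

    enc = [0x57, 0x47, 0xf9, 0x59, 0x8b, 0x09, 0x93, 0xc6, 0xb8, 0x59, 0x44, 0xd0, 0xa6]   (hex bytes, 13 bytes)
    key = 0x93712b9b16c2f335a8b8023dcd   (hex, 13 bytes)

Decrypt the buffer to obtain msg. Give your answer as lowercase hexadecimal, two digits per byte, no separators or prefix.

c436d2c29dcb60f310e146ed6b

57 XOR 93 = c4
47 XOR 71 = 36
f9 XOR 2b = d2
59 XOR 9b = c2
8b XOR 16 = 9d
09 XOR c2 = cb
93 XOR f3 = 60
c6 XOR 35 = f3
b8 XOR a8 = 10
59 XOR b8 = e1
44 XOR 02 = 46
d0 XOR 3d = ed
a6 XOR cd = 6b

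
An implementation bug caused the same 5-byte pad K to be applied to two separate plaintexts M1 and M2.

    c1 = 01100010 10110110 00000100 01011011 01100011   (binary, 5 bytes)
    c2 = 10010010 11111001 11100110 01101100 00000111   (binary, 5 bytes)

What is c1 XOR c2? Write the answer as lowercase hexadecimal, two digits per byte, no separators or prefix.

c1 ⊕ c2 = (M1 ⊕ K) ⊕ (M2 ⊕ K) = M1 ⊕ M2 — the shared key cancels under XOR.
byte 0:  98 ⊕ 146 = 240
byte 1: 182 ⊕ 249 =  79
byte 2:   4 ⊕ 230 = 226
byte 3:  91 ⊕ 108 =  55
byte 4:  99 ⊕   7 = 100

f04fe23764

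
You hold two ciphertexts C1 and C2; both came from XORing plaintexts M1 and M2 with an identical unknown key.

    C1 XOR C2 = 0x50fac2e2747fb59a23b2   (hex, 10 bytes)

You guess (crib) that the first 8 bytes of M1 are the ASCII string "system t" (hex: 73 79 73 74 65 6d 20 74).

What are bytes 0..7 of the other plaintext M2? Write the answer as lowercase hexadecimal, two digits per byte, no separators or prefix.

2383b196111295ee

Since C1 ⊕ C2 = M1 ⊕ M2, XORing with the guessed M1 bytes yields the corresponding M2 bytes: M2 = (C1 ⊕ C2) ⊕ M1.
50 XOR 73 = 23
fa XOR 79 = 83
c2 XOR 73 = b1
e2 XOR 74 = 96
74 XOR 65 = 11
7f XOR 6d = 12
b5 XOR 20 = 95
9a XOR 74 = ee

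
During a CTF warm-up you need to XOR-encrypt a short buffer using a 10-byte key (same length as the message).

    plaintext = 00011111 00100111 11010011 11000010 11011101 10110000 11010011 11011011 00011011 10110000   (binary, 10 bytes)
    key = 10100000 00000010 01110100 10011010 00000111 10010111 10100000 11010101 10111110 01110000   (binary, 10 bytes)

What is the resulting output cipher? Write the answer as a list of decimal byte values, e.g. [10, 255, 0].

[191, 37, 167, 88, 218, 39, 115, 14, 165, 192]

XOR is its own inverse, so applying the key byte-wise gives the result directly.
byte 0: 1f XOR a0 = bf
byte 1: 27 XOR 02 = 25
byte 2: d3 XOR 74 = a7
byte 3: c2 XOR 9a = 58
byte 4: dd XOR 07 = da
byte 5: b0 XOR 97 = 27
byte 6: d3 XOR a0 = 73
byte 7: db XOR d5 = 0e
byte 8: 1b XOR be = a5
byte 9: b0 XOR 70 = c0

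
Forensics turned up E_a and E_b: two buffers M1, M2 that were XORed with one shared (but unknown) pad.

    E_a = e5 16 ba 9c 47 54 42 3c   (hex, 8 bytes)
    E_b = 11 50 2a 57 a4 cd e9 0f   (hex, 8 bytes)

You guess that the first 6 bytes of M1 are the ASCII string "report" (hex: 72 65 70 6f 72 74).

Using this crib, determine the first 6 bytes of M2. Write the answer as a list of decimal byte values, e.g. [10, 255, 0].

First, E_a ⊕ E_b = (M1 ⊕ K) ⊕ (M2 ⊕ K) = M1 ⊕ M2, so the key drops out. Then M2 = (M1 ⊕ M2) ⊕ M1 over the first 6 bytes.
byte 0: (e5 XOR 11) XOR 72 = f4 XOR 72 = 86
byte 1: (16 XOR 50) XOR 65 = 46 XOR 65 = 23
byte 2: (ba XOR 2a) XOR 70 = 90 XOR 70 = e0
byte 3: (9c XOR 57) XOR 6f = cb XOR 6f = a4
byte 4: (47 XOR a4) XOR 72 = e3 XOR 72 = 91
byte 5: (54 XOR cd) XOR 74 = 99 XOR 74 = ed

[134, 35, 224, 164, 145, 237]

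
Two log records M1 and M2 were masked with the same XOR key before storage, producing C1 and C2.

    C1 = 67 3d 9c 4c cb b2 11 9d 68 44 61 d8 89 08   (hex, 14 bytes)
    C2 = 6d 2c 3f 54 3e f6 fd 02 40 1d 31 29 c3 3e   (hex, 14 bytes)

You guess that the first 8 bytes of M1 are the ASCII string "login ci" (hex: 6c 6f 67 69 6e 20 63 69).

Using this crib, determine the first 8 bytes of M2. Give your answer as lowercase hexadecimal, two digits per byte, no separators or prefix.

667ec4719b648ff6

First, C1 ⊕ C2 = (M1 ⊕ K) ⊕ (M2 ⊕ K) = M1 ⊕ M2, so the key drops out. Then M2 = (M1 ⊕ M2) ⊕ M1 over the first 8 bytes.
byte 0: (67 ^ 6d) ^ 6c = 0a ^ 6c = 66
byte 1: (3d ^ 2c) ^ 6f = 11 ^ 6f = 7e
byte 2: (9c ^ 3f) ^ 67 = a3 ^ 67 = c4
byte 3: (4c ^ 54) ^ 69 = 18 ^ 69 = 71
byte 4: (cb ^ 3e) ^ 6e = f5 ^ 6e = 9b
byte 5: (b2 ^ f6) ^ 20 = 44 ^ 20 = 64
byte 6: (11 ^ fd) ^ 63 = ec ^ 63 = 8f
byte 7: (9d ^ 02) ^ 69 = 9f ^ 69 = f6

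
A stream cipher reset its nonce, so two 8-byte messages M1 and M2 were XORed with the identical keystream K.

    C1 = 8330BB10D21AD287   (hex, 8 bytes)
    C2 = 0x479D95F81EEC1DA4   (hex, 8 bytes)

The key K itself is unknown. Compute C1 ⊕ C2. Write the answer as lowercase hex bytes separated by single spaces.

c4 ad 2e e8 cc f6 cf 23

C1 ⊕ C2 = (M1 ⊕ K) ⊕ (M2 ⊕ K) = M1 ⊕ M2 — the shared key cancels under XOR.
83 ^ 47 = c4
30 ^ 9d = ad
bb ^ 95 = 2e
10 ^ f8 = e8
d2 ^ 1e = cc
1a ^ ec = f6
d2 ^ 1d = cf
87 ^ a4 = 23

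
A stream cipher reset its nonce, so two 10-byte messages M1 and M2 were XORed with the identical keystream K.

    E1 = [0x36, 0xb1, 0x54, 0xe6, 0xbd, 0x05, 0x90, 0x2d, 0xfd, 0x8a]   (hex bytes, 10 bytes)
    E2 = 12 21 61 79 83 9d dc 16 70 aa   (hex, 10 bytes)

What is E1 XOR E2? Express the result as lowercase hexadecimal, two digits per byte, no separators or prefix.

2490359f3e984c3b8d20

E1 ⊕ E2 = (M1 ⊕ K) ⊕ (M2 ⊕ K) = M1 ⊕ M2 — the shared key cancels under XOR.
36 ^ 12 = 24
b1 ^ 21 = 90
54 ^ 61 = 35
e6 ^ 79 = 9f
bd ^ 83 = 3e
05 ^ 9d = 98
90 ^ dc = 4c
2d ^ 16 = 3b
fd ^ 70 = 8d
8a ^ aa = 20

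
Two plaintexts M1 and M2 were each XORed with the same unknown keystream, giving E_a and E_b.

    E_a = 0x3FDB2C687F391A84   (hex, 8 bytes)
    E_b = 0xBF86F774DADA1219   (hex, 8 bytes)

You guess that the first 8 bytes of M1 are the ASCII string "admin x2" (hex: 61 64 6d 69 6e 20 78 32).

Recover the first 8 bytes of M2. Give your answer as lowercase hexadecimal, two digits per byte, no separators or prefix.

e139b675cbc370af

First, E_a ⊕ E_b = (M1 ⊕ K) ⊕ (M2 ⊕ K) = M1 ⊕ M2, so the key drops out. Then M2 = (M1 ⊕ M2) ⊕ M1 over the first 8 bytes.
byte 0: (3f ⊕ bf) ⊕ 61 = 80 ⊕ 61 = e1
byte 1: (db ⊕ 86) ⊕ 64 = 5d ⊕ 64 = 39
byte 2: (2c ⊕ f7) ⊕ 6d = db ⊕ 6d = b6
byte 3: (68 ⊕ 74) ⊕ 69 = 1c ⊕ 69 = 75
byte 4: (7f ⊕ da) ⊕ 6e = a5 ⊕ 6e = cb
byte 5: (39 ⊕ da) ⊕ 20 = e3 ⊕ 20 = c3
byte 6: (1a ⊕ 12) ⊕ 78 = 08 ⊕ 78 = 70
byte 7: (84 ⊕ 19) ⊕ 32 = 9d ⊕ 32 = af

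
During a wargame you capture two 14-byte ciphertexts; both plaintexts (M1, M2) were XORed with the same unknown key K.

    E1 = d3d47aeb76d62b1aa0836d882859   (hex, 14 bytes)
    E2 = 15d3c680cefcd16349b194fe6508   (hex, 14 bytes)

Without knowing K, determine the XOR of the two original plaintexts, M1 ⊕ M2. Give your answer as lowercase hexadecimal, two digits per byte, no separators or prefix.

c607bc6bb82afa79e932f9764d51

E1 ⊕ E2 = (M1 ⊕ K) ⊕ (M2 ⊕ K) = M1 ⊕ M2 — the shared key cancels under XOR.
d3 ^ 15 = c6
d4 ^ d3 = 07
7a ^ c6 = bc
eb ^ 80 = 6b
76 ^ ce = b8
d6 ^ fc = 2a
2b ^ d1 = fa
1a ^ 63 = 79
a0 ^ 49 = e9
83 ^ b1 = 32
6d ^ 94 = f9
88 ^ fe = 76
28 ^ 65 = 4d
59 ^ 08 = 51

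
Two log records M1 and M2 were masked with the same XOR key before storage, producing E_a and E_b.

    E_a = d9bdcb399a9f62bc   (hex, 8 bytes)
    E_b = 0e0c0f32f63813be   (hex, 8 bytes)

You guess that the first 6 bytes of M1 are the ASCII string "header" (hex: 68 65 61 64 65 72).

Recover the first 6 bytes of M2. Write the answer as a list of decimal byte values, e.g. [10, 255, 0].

[191, 212, 165, 111, 9, 213]

First, E_a ⊕ E_b = (M1 ⊕ K) ⊕ (M2 ⊕ K) = M1 ⊕ M2, so the key drops out. Then M2 = (M1 ⊕ M2) ⊕ M1 over the first 6 bytes.
byte 0: (d9 XOR 0e) XOR 68 = d7 XOR 68 = bf
byte 1: (bd XOR 0c) XOR 65 = b1 XOR 65 = d4
byte 2: (cb XOR 0f) XOR 61 = c4 XOR 61 = a5
byte 3: (39 XOR 32) XOR 64 = 0b XOR 64 = 6f
byte 4: (9a XOR f6) XOR 65 = 6c XOR 65 = 09
byte 5: (9f XOR 38) XOR 72 = a7 XOR 72 = d5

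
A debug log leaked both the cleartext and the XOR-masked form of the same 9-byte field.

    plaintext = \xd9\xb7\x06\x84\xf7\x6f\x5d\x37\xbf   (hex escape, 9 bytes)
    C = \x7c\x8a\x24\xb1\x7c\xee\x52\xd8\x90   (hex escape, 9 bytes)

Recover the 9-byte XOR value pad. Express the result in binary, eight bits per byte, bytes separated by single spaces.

10100101 00111101 00100010 00110101 10001011 10000001 00001111 11101111 00101111

Since C = plaintext ⊕ pad, XORing both sides with plaintext gives pad = plaintext ⊕ C.
byte 0: 11011001 xor 01111100 = 10100101
byte 1: 10110111 xor 10001010 = 00111101
byte 2: 00000110 xor 00100100 = 00100010
byte 3: 10000100 xor 10110001 = 00110101
byte 4: 11110111 xor 01111100 = 10001011
byte 5: 01101111 xor 11101110 = 10000001
byte 6: 01011101 xor 01010010 = 00001111
byte 7: 00110111 xor 11011000 = 11101111
byte 8: 10111111 xor 10010000 = 00101111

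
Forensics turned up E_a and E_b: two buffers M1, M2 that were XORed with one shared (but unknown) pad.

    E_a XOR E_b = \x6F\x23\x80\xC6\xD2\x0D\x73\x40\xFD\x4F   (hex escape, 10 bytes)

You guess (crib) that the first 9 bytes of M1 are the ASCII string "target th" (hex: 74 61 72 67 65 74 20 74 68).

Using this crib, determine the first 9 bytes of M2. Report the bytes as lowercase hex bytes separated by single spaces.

Since E_a ⊕ E_b = M1 ⊕ M2, XORing with the guessed M1 bytes yields the corresponding M2 bytes: M2 = (E_a ⊕ E_b) ⊕ M1.
byte 0: 01101111 xor 01110100 = 00011011
byte 1: 00100011 xor 01100001 = 01000010
byte 2: 10000000 xor 01110010 = 11110010
byte 3: 11000110 xor 01100111 = 10100001
byte 4: 11010010 xor 01100101 = 10110111
byte 5: 00001101 xor 01110100 = 01111001
byte 6: 01110011 xor 00100000 = 01010011
byte 7: 01000000 xor 01110100 = 00110100
byte 8: 11111101 xor 01101000 = 10010101

1b 42 f2 a1 b7 79 53 34 95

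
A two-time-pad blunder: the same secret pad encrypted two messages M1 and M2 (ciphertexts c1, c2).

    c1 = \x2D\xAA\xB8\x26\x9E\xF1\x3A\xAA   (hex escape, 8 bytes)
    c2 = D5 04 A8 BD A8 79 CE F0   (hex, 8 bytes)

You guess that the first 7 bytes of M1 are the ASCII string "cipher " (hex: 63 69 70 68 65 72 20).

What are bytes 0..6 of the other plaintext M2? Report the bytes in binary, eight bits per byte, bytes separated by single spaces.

First, c1 ⊕ c2 = (M1 ⊕ K) ⊕ (M2 ⊕ K) = M1 ⊕ M2, so the key drops out. Then M2 = (M1 ⊕ M2) ⊕ M1 over the first 7 bytes.
byte 0: (2d XOR d5) XOR 63 = f8 XOR 63 = 9b
byte 1: (aa XOR 04) XOR 69 = ae XOR 69 = c7
byte 2: (b8 XOR a8) XOR 70 = 10 XOR 70 = 60
byte 3: (26 XOR bd) XOR 68 = 9b XOR 68 = f3
byte 4: (9e XOR a8) XOR 65 = 36 XOR 65 = 53
byte 5: (f1 XOR 79) XOR 72 = 88 XOR 72 = fa
byte 6: (3a XOR ce) XOR 20 = f4 XOR 20 = d4

10011011 11000111 01100000 11110011 01010011 11111010 11010100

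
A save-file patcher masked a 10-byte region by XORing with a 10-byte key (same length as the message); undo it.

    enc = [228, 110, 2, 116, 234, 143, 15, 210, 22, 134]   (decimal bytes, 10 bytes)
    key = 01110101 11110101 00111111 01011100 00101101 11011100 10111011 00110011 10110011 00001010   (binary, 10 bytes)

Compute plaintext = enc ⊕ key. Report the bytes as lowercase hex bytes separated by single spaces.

91 9b 3d 28 c7 53 b4 e1 a5 8c

e4 ^ 75 = 91
6e ^ f5 = 9b
02 ^ 3f = 3d
74 ^ 5c = 28
ea ^ 2d = c7
8f ^ dc = 53
0f ^ bb = b4
d2 ^ 33 = e1
16 ^ b3 = a5
86 ^ 0a = 8c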